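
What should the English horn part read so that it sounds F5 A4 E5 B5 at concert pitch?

C6 E5 B5 F#6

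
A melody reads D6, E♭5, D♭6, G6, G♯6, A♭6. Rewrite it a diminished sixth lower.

F##5 G#4 F#5 B#5 B##5 C#6

D6 gives F##5
Eb5 gives G#4
Db6 gives F#5
G6 gives B#5
G#6 gives B##5
Ab6 gives C#6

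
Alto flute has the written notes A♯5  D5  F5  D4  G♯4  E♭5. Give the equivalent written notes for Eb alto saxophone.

First find concert pitch: the alto flute sounds a perfect fourth below written, so A♯5 D5 F5 D4 G♯4 E♭5 sounds E#5 A4 C5 A3 D#4 Bb4.
Then write for Eb alto saxophone: it sounds a major sixth below written, so the part must be a major sixth above concert.
E#5 → C##6
A4 → F#5
C5 → A5
A3 → F#4
D#4 → B#4
Bb4 → G5

C##6 F#5 A5 F#4 B#4 G5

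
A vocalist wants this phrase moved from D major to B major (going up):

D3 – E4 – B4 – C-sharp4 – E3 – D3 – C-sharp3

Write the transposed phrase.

B3 C#5 G#5 A#4 C#4 B3 A#3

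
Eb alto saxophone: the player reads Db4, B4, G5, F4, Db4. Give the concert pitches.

Fb3 D4 Bb4 Ab3 Fb3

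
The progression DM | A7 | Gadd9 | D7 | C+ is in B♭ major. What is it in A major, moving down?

C#M G#7 F#add9 C#7 B+

B♭ major down to A major is a minor second; each chord root moves by that interval while the quality stays the same.
DM: root D down a minor second → C#, giving C#M.
A7: root A down a minor second → G#, giving G#7.
Gadd9: root G down a minor second → F#, giving F#add9.
D7: root D down a minor second → C#, giving C#7.
C+: root C down a minor second → B, giving B+.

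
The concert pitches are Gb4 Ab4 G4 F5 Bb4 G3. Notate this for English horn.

Db5 Eb5 D5 C6 F5 D4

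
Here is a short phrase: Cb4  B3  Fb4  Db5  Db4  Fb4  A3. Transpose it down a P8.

Cb3 B2 Fb3 Db4 Db3 Fb3 A2

Cb4 gives Cb3
B3 gives B2
Fb4 gives Fb3
Db5 gives Db4
Db4 gives Db3
Fb4 gives Fb3
A3 gives A2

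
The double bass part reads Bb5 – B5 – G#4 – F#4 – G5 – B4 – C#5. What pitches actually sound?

Bb4 B4 G#3 F#3 G4 B3 C#4

The double bass sounds a perfect octave below written, so transpose each written note down a perfect octave.
Bb5 becomes Bb4
B5 becomes B4
G#4 becomes G#3
F#4 becomes F#3
G5 becomes G4
B4 becomes B3
C#5 becomes C#4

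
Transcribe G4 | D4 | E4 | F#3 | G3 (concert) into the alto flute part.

Written C4 sounds as G3 on the alto flute, so concert pitches are written a perfect fourth up.
G4 gives C5
D4 gives G4
E4 gives A4
F#3 gives B3
G3 gives C4

C5 G4 A4 B3 C4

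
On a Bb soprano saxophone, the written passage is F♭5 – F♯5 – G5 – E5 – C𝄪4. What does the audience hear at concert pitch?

The Bb soprano saxophone sounds a major second below written, so transpose each written note down a major second.
Fb5 gives Ebb5
F#5 gives E5
G5 gives F5
E5 gives D5
C##4 gives B#3

Ebb5 E5 F5 D5 B#3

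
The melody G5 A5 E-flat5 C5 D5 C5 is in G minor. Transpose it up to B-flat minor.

Bb5 C6 Gb5 Eb5 F5 Eb5

From G up to B-flat is a minor third; apply that to each pitch.
G5 → Bb5
A5 → C6
Eb5 → Gb5
C5 → Eb5
D5 → F5
C5 → Eb5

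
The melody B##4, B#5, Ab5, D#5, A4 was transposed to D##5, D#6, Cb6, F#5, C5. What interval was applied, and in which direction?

up a minor third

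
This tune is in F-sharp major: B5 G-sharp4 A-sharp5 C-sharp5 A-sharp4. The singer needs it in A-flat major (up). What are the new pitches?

From F-sharp up to A-flat is a diminished third; apply that to each pitch.
B5 -> Db6
G#4 -> Bb4
A#5 -> C6
C#5 -> Eb5
A#4 -> C5

Db6 Bb4 C6 Eb5 C5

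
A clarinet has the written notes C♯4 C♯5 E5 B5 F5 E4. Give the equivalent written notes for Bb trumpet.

First find concert pitch: the A clarinet sounds a minor third below written, so C♯4 C♯5 E5 B5 F5 E4 sounds A#3 A#4 C#5 G#5 D5 C#4.
Then write for Bb trumpet: it sounds a major second below written, so the part must be a major second above concert.
A#3 → B#3
A#4 → B#4
C#5 → D#5
G#5 → A#5
D5 → E5
C#4 → D#4

B#3 B#4 D#5 A#5 E5 D#4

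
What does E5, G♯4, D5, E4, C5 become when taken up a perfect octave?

E5 → E6
G#4 → G#5
D5 → D6
E4 → E5
C5 → C6

E6 G#5 D6 E5 C6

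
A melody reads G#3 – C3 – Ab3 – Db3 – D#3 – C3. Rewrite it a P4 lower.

G#3 → D#3
C3 → G2
Ab3 → Eb3
Db3 → Ab2
D#3 → A#2
C3 → G2

D#3 G2 Eb3 Ab2 A#2 G2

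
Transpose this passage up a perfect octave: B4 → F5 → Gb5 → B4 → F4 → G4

A perfect octave up from B4 gives B5.
F5: an octave up reaches F, and 12 semitones makes it F6.
Gb5: an octave up reaches G, and 12 semitones makes it Gb6.
B4 up a perfect octave is B5.
F4 up a perfect octave is F5.
A perfect octave up from G4 gives G5.

B5 F6 Gb6 B5 F5 G5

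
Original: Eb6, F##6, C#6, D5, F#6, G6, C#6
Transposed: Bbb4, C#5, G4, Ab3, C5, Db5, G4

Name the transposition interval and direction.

down an augmented eleventh

From Eb6 to Bbb4 is 11 letter names — an eleventh of some quality.
Bbb4 to Eb6 is 18 semitones, which makes it an augmented eleventh; the second version is lower, so the direction is down.
Checking another pair — C#6 → G4 — gives the same interval.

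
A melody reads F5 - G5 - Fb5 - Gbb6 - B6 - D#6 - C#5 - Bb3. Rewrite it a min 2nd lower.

E5 F#5 Eb5 Fb6 A#6 C##6 B#4 A3

A minor second down from F5 gives E5.
G5: a second down reaches F, and 1 semitone makes it F#5.
Fb5 down a minor second is Eb5.
Gbb6: a second down reaches F, and 1 semitone makes it Fb6.
B6: a second down reaches A, and 1 semitone makes it A#6.
A minor second down from D#6 gives C##6.
C#5 down a minor second is B#4.
Bb3 down a minor second is A3.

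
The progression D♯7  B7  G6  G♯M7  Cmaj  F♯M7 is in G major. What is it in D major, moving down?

A#7 F#7 D6 D#M7 Gmaj C#M7

G major down to D major is a perfect fourth; each chord root moves by that interval while the quality stays the same.
D♯7: root D♯ down a perfect fourth → A#, giving A#7.
B7: root B down a perfect fourth → F#, giving F#7.
G6: root G down a perfect fourth → D, giving D6.
G♯M7: root G♯ down a perfect fourth → D#, giving D#M7.
Cmaj: root C down a perfect fourth → G, giving Gmaj.
F♯M7: root F♯ down a perfect fourth → C#, giving C#M7.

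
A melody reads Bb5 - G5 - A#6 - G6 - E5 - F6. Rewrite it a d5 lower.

E5 C#5 D##6 C#6 A#4 B5

Bb5 gives E5
G5 gives C#5
A#6 gives D##6
G6 gives C#6
E5 gives A#4
F6 gives B5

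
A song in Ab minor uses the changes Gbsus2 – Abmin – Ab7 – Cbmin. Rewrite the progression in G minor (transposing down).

Fsus2 Gmin G7 Bbmin

Ab minor down to G minor is a minor second; each chord root moves by that interval while the quality stays the same.
Gbsus2: root Gb down a minor second → F, giving Fsus2.
Abmin: root Ab down a minor second → G, giving Gmin.
Ab7: root Ab down a minor second → G, giving G7.
Cbmin: root Cb down a minor second → Bb, giving Bbmin.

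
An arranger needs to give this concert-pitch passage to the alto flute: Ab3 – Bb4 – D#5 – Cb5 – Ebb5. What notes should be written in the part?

The alto flute sounds a perfect fourth below written, so the written part must be a perfect fourth above concert — transpose each note up.
Ab3 gives Db4
Bb4 gives Eb5
D#5 gives G#5
Cb5 gives Fb5
Ebb5 gives Abb5

Db4 Eb5 G#5 Fb5 Abb5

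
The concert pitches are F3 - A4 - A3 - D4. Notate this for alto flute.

Bb3 D5 D4 G4

Written C4 sounds as G3 on the alto flute, so concert pitches are written a perfect fourth up.
F3 gives Bb3
A4 gives D5
A3 gives D4
D4 gives G4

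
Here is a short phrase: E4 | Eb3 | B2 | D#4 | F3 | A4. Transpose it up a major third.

A major third up from E4 gives G#4.
Eb3 up a major third is G3.
A major third up from B2 gives D#3.
D#4: a third up reaches F, and 4 semitones makes it F##4.
F3: a third up reaches A, and 4 semitones makes it A3.
A4: a third up reaches C, and 4 semitones makes it C#5.

G#4 G3 D#3 F##4 A3 C#5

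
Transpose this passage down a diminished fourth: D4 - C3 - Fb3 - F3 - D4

D4 gives A#3
C3 gives G#2
Fb3 gives C3
F3 gives C#3
D4 gives A#3

A#3 G#2 C3 C#3 A#3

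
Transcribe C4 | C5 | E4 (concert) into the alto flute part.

The alto flute sounds a perfect fourth below written, so the written part must be a perfect fourth above concert — transpose each note up.
C4 becomes F4
C5 becomes F5
E4 becomes A4

F4 F5 A4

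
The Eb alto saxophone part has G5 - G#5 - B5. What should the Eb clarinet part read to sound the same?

G4 G#4 B4

First find concert pitch: the Eb alto saxophone sounds a major sixth below written, so G5 G#5 B5 sounds Bb4 B4 D5.
Then write for Eb clarinet: it sounds a minor third above written, so the part must be a minor third below concert.
Bb4 → G4
B4 → G#4
D5 → B4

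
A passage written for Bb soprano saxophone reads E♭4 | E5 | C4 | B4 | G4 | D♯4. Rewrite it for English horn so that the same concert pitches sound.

Ab4 A5 F4 E5 C5 G#4

First find concert pitch: the Bb soprano saxophone sounds a major second below written, so E♭4 E5 C4 B4 G4 D♯4 sounds Db4 D5 Bb3 A4 F4 C#4.
Then write for English horn: it sounds a perfect fifth below written, so the part must be a perfect fifth above concert.
Db4 → Ab4
D5 → A5
Bb3 → F4
A4 → E5
F4 → C5
C#4 → G#4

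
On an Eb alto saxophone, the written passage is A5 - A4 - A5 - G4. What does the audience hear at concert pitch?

Written C4 on the Eb alto saxophone sounds as Eb3, a major sixth lower; apply that shift to every note.
A5 becomes C5
A4 becomes C4
A5 becomes C5
G4 becomes Bb3

C5 C4 C5 Bb3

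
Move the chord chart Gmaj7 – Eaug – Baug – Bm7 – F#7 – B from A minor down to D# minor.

A minor down to D# minor is a diminished fifth; each chord root moves by that interval while the quality stays the same.
Gmaj7: root G down a diminished fifth → C#, giving C#maj7.
Eaug: root E down a diminished fifth → A#, giving A#aug.
Baug: root B down a diminished fifth → E#, giving E#aug.
Bm7: root B down a diminished fifth → E#, giving E#m7.
F#7: root F# down a diminished fifth → B#, giving B#7.
B: root B down a diminished fifth → E#, giving E#.

C#maj7 A#aug E#aug E#m7 B#7 E#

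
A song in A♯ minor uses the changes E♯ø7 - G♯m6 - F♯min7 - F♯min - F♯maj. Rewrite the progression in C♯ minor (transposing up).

G#ø7 Bm6 Amin7 Amin Amaj

A♯ minor up to C♯ minor is a minor third; each chord root moves by that interval while the quality stays the same.
E♯ø7: root E♯ up a minor third → G#, giving G#ø7.
G♯m6: root G♯ up a minor third → B, giving Bm6.
F♯min7: root F♯ up a minor third → A, giving Amin7.
F♯min: root F♯ up a minor third → A, giving Amin.
F♯maj: root F♯ up a minor third → A, giving Amaj.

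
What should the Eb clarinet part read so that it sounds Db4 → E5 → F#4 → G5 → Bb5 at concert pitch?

Bb3 C#5 D#4 E5 G5

The Eb clarinet sounds a minor third above written, so the written part must be a minor third below concert — transpose each note down.
Db4 to Bb3
E5 to C#5
F#4 to D#4
G5 to E5
Bb5 to G5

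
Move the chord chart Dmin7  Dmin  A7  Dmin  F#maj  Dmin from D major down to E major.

D major down to E major is a minor seventh; each chord root moves by that interval while the quality stays the same.
Dmin7: root D down a minor seventh → E, giving Emin7.
Dmin: root D down a minor seventh → E, giving Emin.
A7: root A down a minor seventh → B, giving B7.
Dmin: root D down a minor seventh → E, giving Emin.
F#maj: root F# down a minor seventh → G#, giving G#maj.
Dmin: root D down a minor seventh → E, giving Emin.

Emin7 Emin B7 Emin G#maj Emin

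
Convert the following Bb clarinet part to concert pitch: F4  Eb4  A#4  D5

Eb4 Db4 G#4 C5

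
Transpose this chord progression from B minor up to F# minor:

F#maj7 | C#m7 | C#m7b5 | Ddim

B minor up to F# minor is a perfect fifth; each chord root moves by that interval while the quality stays the same.
F#maj7: root F# up a perfect fifth → C#, giving C#maj7.
C#m7: root C# up a perfect fifth → G#, giving G#m7.
C#m7b5: root C# up a perfect fifth → G#, giving G#m7b5.
Ddim: root D up a perfect fifth → A, giving Adim.

C#maj7 G#m7 G#m7b5 Adim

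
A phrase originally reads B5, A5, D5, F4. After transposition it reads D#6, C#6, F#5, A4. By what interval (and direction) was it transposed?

From B5 to D#6 is 3 letter names — a third of some quality.
B5 to D#6 is 4 semitones, which makes it a major third; the second version is higher, so the direction is up.
Checking another pair — F4 → A4 — gives the same interval.

up a major third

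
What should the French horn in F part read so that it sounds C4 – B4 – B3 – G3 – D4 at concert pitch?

G4 F#5 F#4 D4 A4

Written C4 sounds as F3 on the French horn in F, so concert pitches are written a perfect fifth up.
C4 -> G4
B4 -> F#5
B3 -> F#4
G3 -> D4
D4 -> A4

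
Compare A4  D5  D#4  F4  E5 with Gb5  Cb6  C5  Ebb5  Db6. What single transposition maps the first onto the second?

Take the first pair: A4 → Gb5. A to G spans 7 letter names, so the interval is some kind of seventh.
A4 to Gb5 is 9 semitones, which makes it a diminished seventh; the second version is higher, so the direction is up.
Checking another pair — E5 → Db6 — gives the same interval.

up a diminished seventh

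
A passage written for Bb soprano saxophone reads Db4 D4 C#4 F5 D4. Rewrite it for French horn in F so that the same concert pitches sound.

Gb4 G4 F#4 Bb5 G4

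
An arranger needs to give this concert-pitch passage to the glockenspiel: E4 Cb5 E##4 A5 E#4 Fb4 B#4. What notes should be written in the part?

E2 Cb3 E##2 A3 E#2 Fb2 B#2

The glockenspiel sounds a perfect fifteenth above written, so the written part must be a perfect fifteenth below concert — transpose each note down.
E4 → E2
Cb5 → Cb3
E##4 → E##2
A5 → A3
E#4 → E#2
Fb4 → Fb2
B#4 → B#2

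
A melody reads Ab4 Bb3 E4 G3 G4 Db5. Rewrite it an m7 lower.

Ab4 down a minor seventh is Bb3.
Bb3 down a minor seventh is C3.
E4 down a minor seventh is F#3.
G3: a seventh down reaches A, and 10 semitones makes it A2.
G4 down a minor seventh is A3.
Db5 down a minor seventh is Eb4.

Bb3 C3 F#3 A2 A3 Eb4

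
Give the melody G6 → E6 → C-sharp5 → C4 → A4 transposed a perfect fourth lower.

D6 B5 G#4 G3 E4

A perfect fourth down from G6 gives D6.
E6: a fourth down reaches B, and 5 semitones makes it B5.
A perfect fourth down from C#5 gives G#4.
C4 down a perfect fourth is G3.
A perfect fourth down from A4 gives E4.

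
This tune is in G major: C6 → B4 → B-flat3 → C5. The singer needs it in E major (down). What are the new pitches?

A5 G#4 G3 A4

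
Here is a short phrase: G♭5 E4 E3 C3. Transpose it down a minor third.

A minor third down from Gb5 gives Eb5.
E4: a third down reaches C, and 3 semitones makes it C#4.
E3 down a minor third is C#3.
C3 down a minor third is A2.

Eb5 C#4 C#3 A2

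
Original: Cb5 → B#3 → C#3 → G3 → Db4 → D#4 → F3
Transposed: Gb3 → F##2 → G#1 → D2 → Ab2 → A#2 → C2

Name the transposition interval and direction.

down a perfect eleventh

Take the first pair: Cb5 → Gb3. C to G spans 11 letter names, so the interval is some kind of eleventh.
Gb3 to Cb5 is 17 semitones, which makes it a perfect eleventh; the second version is lower, so the direction is down.
Checking another pair — F3 → C2 — gives the same interval.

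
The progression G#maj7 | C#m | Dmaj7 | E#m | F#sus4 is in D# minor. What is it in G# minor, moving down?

D# minor down to G# minor is a perfect fifth; each chord root moves by that interval while the quality stays the same.
G#maj7: root G# down a perfect fifth → C#, giving C#maj7.
C#m: root C# down a perfect fifth → F#, giving F#m.
Dmaj7: root D down a perfect fifth → G, giving Gmaj7.
E#m: root E# down a perfect fifth → A#, giving A#m.
F#sus4: root F# down a perfect fifth → B, giving Bsus4.

C#maj7 F#m Gmaj7 A#m Bsus4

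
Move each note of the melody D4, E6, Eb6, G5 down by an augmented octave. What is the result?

Db3 Eb5 Ebb5 Gb4

D4 becomes Db3
E6 becomes Eb5
Eb6 becomes Ebb5
G5 becomes Gb4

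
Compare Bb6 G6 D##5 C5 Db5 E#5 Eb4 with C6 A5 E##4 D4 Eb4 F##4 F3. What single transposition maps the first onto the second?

down a minor seventh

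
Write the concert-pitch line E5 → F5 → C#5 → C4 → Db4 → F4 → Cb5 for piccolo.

Written C4 sounds as C5 on the piccolo, so concert pitches are written a perfect octave down.
E5 to E4
F5 to F4
C#5 to C#4
C4 to C3
Db4 to Db3
F4 to F3
Cb5 to Cb4

E4 F4 C#4 C3 Db3 F3 Cb4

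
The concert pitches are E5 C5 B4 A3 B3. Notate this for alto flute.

A5 F5 E5 D4 E4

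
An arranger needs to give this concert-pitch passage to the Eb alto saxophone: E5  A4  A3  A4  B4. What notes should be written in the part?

C#6 F#5 F#4 F#5 G#5

The Eb alto saxophone sounds a major sixth below written, so the written part must be a major sixth above concert — transpose each note up.
E5 to C#6
A4 to F#5
A3 to F#4
A4 to F#5
B4 to G#5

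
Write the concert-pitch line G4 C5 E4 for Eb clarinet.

E4 A4 C#4

The Eb clarinet sounds a minor third above written, so the written part must be a minor third below concert — transpose each note down.
G4 gives E4
C5 gives A4
E4 gives C#4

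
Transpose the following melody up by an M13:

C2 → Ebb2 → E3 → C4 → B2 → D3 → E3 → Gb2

A3 Cb4 C#5 A5 G#4 B4 C#5 Eb4

C2 to A3
Ebb2 to Cb4
E3 to C#5
C4 to A5
B2 to G#4
D3 to B4
E3 to C#5
Gb2 to Eb4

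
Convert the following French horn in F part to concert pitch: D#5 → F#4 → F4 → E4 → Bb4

The French horn in F sounds a perfect fifth below written, so transpose each written note down a perfect fifth.
D#5 to G#4
F#4 to B3
F4 to Bb3
E4 to A3
Bb4 to Eb4

G#4 B3 Bb3 A3 Eb4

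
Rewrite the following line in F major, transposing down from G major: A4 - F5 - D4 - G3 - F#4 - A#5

G major to F major down is a major second, so every note moves down by that interval.
A4 → G4
F5 → Eb5
D4 → C4
G3 → F3
F#4 → E4
A#5 → G#5

G4 Eb5 C4 F3 E4 G#5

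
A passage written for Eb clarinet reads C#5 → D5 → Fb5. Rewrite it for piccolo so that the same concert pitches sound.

First find concert pitch: the Eb clarinet sounds a minor third above written, so C#5 D5 Fb5 sounds E5 F5 Abb5.
Then write for piccolo: it sounds a perfect octave above written, so the part must be a perfect octave below concert.
E5 → E4
F5 → F4
Abb5 → Abb4

E4 F4 Abb4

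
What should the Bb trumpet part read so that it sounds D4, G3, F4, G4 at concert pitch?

Written C4 sounds as Bb3 on the Bb trumpet, so concert pitches are written a major second up.
D4 becomes E4
G3 becomes A3
F4 becomes G4
G4 becomes A4

E4 A3 G4 A4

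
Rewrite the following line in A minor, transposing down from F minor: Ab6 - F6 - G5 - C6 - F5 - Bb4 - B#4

C6 A5 B4 E5 A4 D4 D##4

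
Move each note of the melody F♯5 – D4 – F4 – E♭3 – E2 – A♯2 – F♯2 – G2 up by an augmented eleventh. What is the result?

B#6 G#5 B5 A4 A#3 D##4 B#3 C#4

F#5 to B#6
D4 to G#5
F4 to B5
Eb3 to A4
E2 to A#3
A#2 to D##4
F#2 to B#3
G2 to C#4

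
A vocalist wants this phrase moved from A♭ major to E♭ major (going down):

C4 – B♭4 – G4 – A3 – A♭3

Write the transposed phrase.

G3 F4 D4 E3 Eb3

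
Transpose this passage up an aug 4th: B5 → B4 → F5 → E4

E#6 E#5 B5 A#4

B5 to E#6
B4 to E#5
F5 to B5
E4 to A#4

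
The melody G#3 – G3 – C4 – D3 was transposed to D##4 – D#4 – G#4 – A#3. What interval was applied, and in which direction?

up an augmented fifth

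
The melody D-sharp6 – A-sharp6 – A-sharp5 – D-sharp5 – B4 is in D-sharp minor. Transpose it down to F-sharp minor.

F#5 C#6 C#5 F#4 D4

From D-sharp down to F-sharp is a major sixth; apply that to each pitch.
D#6 becomes F#5
A#6 becomes C#6
A#5 becomes C#5
D#5 becomes F#4
B4 becomes D4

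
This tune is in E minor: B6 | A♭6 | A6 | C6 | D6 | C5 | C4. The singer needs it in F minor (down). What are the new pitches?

From E down to F is a major seventh; apply that to each pitch.
B6 → C6
Ab6 → Bbb5
A6 → Bb5
C6 → Db5
D6 → Eb5
C5 → Db4
C4 → Db3

C6 Bbb5 Bb5 Db5 Eb5 Db4 Db3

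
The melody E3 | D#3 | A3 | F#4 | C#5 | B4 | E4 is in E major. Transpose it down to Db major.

Db3 C3 Gb3 Eb4 Bb4 Ab4 Db4

From E down to Db is an augmented second; apply that to each pitch.
E3 becomes Db3
D#3 becomes C3
A3 becomes Gb3
F#4 becomes Eb4
C#5 becomes Bb4
B4 becomes Ab4
E4 becomes Db4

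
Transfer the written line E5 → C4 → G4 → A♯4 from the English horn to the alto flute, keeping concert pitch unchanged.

D5 Bb3 F4 G#4

First find concert pitch: the English horn sounds a perfect fifth below written, so E5 C4 G4 A♯4 sounds A4 F3 C4 D#4.
Then write for alto flute: it sounds a perfect fourth below written, so the part must be a perfect fourth above concert.
A4 → D5
F3 → Bb3
C4 → F4
D#4 → G#4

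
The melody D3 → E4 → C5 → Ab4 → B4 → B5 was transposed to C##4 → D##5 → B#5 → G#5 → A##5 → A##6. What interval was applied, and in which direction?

up an augmented seventh

Take the first pair: D3 → C##4. D to C spans 7 letter names, so the interval is some kind of seventh.
D3 to C##4 is 12 semitones, which makes it an augmented seventh; the second version is higher, so the direction is up.
Checking another pair — B5 → A##6 — gives the same interval.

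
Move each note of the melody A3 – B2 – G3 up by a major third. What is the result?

C#4 D#3 B3

A3 gives C#4
B2 gives D#3
G3 gives B3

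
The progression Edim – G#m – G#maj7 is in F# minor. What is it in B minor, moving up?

F# minor up to B minor is a perfect fourth; each chord root moves by that interval while the quality stays the same.
Edim: root E up a perfect fourth → A, giving Adim.
G#m: root G# up a perfect fourth → C#, giving C#m.
G#maj7: root G# up a perfect fourth → C#, giving C#maj7.

Adim C#m C#maj7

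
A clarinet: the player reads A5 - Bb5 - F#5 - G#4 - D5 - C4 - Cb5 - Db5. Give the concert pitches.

F#5 G5 D#5 E#4 B4 A3 Ab4 Bb4

Written C4 on the A clarinet sounds as A3, a minor third lower; apply that shift to every note.
A5 -> F#5
Bb5 -> G5
F#5 -> D#5
G#4 -> E#4
D5 -> B4
C4 -> A3
Cb5 -> Ab4
Db5 -> Bb4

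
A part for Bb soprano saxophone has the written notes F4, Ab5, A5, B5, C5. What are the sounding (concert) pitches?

Eb4 Gb5 G5 A5 Bb4

The Bb soprano saxophone sounds a major second below written, so transpose each written note down a major second.
F4 to Eb4
Ab5 to Gb5
A5 to G5
B5 to A5
C5 to Bb4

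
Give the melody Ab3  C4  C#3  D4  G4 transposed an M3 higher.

C4 E4 E#3 F#4 B4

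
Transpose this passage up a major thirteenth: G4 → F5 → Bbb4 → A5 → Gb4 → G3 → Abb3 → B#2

E6 D7 Gb6 F#7 Eb6 E5 Fb5 G##4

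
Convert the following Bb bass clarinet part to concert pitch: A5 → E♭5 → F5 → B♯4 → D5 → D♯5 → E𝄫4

G4 Db4 Eb4 A#3 C4 C#4 Dbb3

Written C4 on the Bb bass clarinet sounds as Bb2, a major ninth lower; apply that shift to every note.
A5 gives G4
Eb5 gives Db4
F5 gives Eb4
B#4 gives A#3
D5 gives C4
D#5 gives C#4
Ebb4 gives Dbb3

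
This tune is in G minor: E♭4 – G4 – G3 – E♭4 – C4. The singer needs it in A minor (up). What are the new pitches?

F4 A4 A3 F4 D4

G minor to A minor up is a major second, so every note moves up by that interval.
Eb4 to F4
G4 to A4
G3 to A3
Eb4 to F4
C4 to D4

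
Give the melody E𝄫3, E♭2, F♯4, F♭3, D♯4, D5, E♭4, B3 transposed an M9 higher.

Fb4 F3 G#5 Gb4 E#5 E6 F5 C#5

Ebb3 to Fb4
Eb2 to F3
F#4 to G#5
Fb3 to Gb4
D#4 to E#5
D5 to E6
Eb4 to F5
B3 to C#5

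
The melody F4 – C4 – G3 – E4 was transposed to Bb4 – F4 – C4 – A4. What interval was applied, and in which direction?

Take the first pair: F4 → Bb4. F to B spans 4 letter names, so the interval is some kind of fourth.
F4 to Bb4 is 5 semitones, which makes it a perfect fourth; the second version is higher, so the direction is up.
Checking another pair — E4 → A4 — gives the same interval.

up a perfect fourth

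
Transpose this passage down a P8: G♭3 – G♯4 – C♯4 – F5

Gb3 to Gb2
G#4 to G#3
C#4 to C#3
F5 to F4

Gb2 G#3 C#3 F4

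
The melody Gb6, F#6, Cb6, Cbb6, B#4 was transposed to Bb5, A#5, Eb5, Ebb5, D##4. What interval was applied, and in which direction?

down a minor sixth

Take the first pair: Gb6 → Bb5. G to B spans 6 letter names, so the interval is some kind of sixth.
Bb5 to Gb6 is 8 semitones, which makes it a minor sixth; the second version is lower, so the direction is down.
Checking another pair — B#4 → D##4 — gives the same interval.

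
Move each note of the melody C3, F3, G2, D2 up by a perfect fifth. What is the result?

C3 up a perfect fifth is G3.
A perfect fifth up from F3 gives C4.
A perfect fifth up from G2 gives D3.
D2: a fifth up reaches A, and 7 semitones makes it A2.

G3 C4 D3 A2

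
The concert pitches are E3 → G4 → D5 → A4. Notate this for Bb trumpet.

The Bb trumpet sounds a major second below written, so the written part must be a major second above concert — transpose each note up.
E3 to F#3
G4 to A4
D5 to E5
A4 to B4

F#3 A4 E5 B4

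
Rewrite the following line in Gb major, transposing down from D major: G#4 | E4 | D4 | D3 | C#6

D major to Gb major down is an augmented fifth, so every note moves down by that interval.
G#4 becomes C4
E4 becomes Ab3
D4 becomes Gb3
D3 becomes Gb2
C#6 becomes F5

C4 Ab3 Gb3 Gb2 F5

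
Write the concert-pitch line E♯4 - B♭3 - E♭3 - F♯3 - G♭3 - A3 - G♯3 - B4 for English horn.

The English horn sounds a perfect fifth below written, so the written part must be a perfect fifth above concert — transpose each note up.
E#4 becomes B#4
Bb3 becomes F4
Eb3 becomes Bb3
F#3 becomes C#4
Gb3 becomes Db4
A3 becomes E4
G#3 becomes D#4
B4 becomes F#5

B#4 F4 Bb3 C#4 Db4 E4 D#4 F#5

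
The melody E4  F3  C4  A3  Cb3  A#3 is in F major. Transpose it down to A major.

G#3 A2 E3 C#3 Eb2 C##3

F major to A major down is a minor sixth, so every note moves down by that interval.
E4 to G#3
F3 to A2
C4 to E3
A3 to C#3
Cb3 to Eb2
A#3 to C##3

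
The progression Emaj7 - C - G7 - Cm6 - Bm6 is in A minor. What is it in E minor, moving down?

Bmaj7 G D7 Gm6 F#m6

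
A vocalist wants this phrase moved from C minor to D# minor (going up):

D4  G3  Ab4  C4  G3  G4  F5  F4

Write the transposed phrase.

E#4 A#3 B4 D#4 A#3 A#4 G#5 G#4

From C up to D# is an augmented second; apply that to each pitch.
D4 -> E#4
G3 -> A#3
Ab4 -> B4
C4 -> D#4
G3 -> A#3
G4 -> A#4
F5 -> G#5
F4 -> G#4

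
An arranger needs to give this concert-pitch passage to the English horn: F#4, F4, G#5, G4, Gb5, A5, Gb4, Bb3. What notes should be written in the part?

C#5 C5 D#6 D5 Db6 E6 Db5 F4

Written C4 sounds as F3 on the English horn, so concert pitches are written a perfect fifth up.
F#4 -> C#5
F4 -> C5
G#5 -> D#6
G4 -> D5
Gb5 -> Db6
A5 -> E6
Gb4 -> Db5
Bb3 -> F4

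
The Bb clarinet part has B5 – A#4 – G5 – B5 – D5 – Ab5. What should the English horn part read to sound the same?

First find concert pitch: the Bb clarinet sounds a major second below written, so B5 A#4 G5 B5 D5 Ab5 sounds A5 G#4 F5 A5 C5 Gb5.
Then write for English horn: it sounds a perfect fifth below written, so the part must be a perfect fifth above concert.
A5 → E6
G#4 → D#5
F5 → C6
A5 → E6
C5 → G5
Gb5 → Db6

E6 D#5 C6 E6 G5 Db6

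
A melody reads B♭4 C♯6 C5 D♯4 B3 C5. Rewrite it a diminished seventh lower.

C#4 D##5 D#4 E##3 C##3 D#4

A diminished seventh down from Bb4 gives C#4.
A diminished seventh down from C#6 gives D##5.
C5: a seventh down reaches D, and 9 semitones makes it D#4.
D#4 down a diminished seventh is E##3.
B3: a seventh down reaches C, and 9 semitones makes it C##3.
C5: a seventh down reaches D, and 9 semitones makes it D#4.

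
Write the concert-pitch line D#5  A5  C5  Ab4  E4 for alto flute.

G#5 D6 F5 Db5 A4

The alto flute sounds a perfect fourth below written, so the written part must be a perfect fourth above concert — transpose each note up.
D#5 → G#5
A5 → D6
C5 → F5
Ab4 → Db5
E4 → A4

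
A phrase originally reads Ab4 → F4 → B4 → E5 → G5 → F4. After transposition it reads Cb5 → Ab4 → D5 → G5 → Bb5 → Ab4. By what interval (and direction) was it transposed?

Take the first pair: Ab4 → Cb5. A to C spans 3 letter names, so the interval is some kind of third.
Ab4 to Cb5 is 3 semitones, which makes it a minor third; the second version is higher, so the direction is up.
Checking another pair — F4 → Ab4 — gives the same interval.

up a minor third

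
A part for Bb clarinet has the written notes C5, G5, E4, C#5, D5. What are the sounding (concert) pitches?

Written C4 on the Bb clarinet sounds as Bb3, a major second lower; apply that shift to every note.
C5 to Bb4
G5 to F5
E4 to D4
C#5 to B4
D5 to C5

Bb4 F5 D4 B4 C5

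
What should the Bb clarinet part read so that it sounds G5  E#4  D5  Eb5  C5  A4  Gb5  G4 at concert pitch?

A5 F##4 E5 F5 D5 B4 Ab5 A4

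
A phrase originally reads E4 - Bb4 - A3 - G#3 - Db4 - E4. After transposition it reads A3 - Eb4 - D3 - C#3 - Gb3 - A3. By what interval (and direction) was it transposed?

Take the first pair: E4 → A3. E to A spans 5 letter names, so the interval is some kind of fifth.
A3 to E4 is 7 semitones, which makes it a perfect fifth; the second version is lower, so the direction is down.
Checking another pair — E4 → A3 — gives the same interval.

down a perfect fifth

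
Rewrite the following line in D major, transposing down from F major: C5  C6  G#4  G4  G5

A4 A5 E#4 E4 E5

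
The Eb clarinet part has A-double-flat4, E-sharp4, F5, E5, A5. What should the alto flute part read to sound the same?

Fbb5 C#5 Db6 C6 F6

First find concert pitch: the Eb clarinet sounds a minor third above written, so A-double-flat4 E-sharp4 F5 E5 A5 sounds Cbb5 G#4 Ab5 G5 C6.
Then write for alto flute: it sounds a perfect fourth below written, so the part must be a perfect fourth above concert.
Cbb5 → Fbb5
G#4 → C#5
Ab5 → Db6
G5 → C6
C6 → F6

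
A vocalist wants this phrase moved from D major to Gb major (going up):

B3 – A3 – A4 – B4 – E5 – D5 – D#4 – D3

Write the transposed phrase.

Eb4 Db4 Db5 Eb5 Ab5 Gb5 G4 Gb3

From D up to Gb is a diminished fourth; apply that to each pitch.
B3 -> Eb4
A3 -> Db4
A4 -> Db5
B4 -> Eb5
E5 -> Ab5
D5 -> Gb5
D#4 -> G4
D3 -> Gb3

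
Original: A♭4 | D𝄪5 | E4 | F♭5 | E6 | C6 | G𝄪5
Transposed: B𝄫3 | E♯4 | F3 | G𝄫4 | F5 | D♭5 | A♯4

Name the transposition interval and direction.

down a major seventh

From Ab4 to Bbb3 is 7 letter names — a seventh of some quality.
Bbb3 to Ab4 is 11 semitones, which makes it a major seventh; the second version is lower, so the direction is down.
Checking another pair — G##5 → A#4 — gives the same interval.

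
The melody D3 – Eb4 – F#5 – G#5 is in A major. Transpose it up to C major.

From A up to C is a minor third; apply that to each pitch.
D3 becomes F3
Eb4 becomes Gb4
F#5 becomes A5
G#5 becomes B5

F3 Gb4 A5 B5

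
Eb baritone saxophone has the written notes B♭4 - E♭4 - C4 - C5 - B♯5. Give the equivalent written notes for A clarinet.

Fb3 Bbb2 Gb2 Gb3 F#4

First find concert pitch: the Eb baritone saxophone sounds a major thirteenth below written, so B♭4 E♭4 C4 C5 B♯5 sounds Db3 Gb2 Eb2 Eb3 D#4.
Then write for A clarinet: it sounds a minor third below written, so the part must be a minor third above concert.
Db3 → Fb3
Gb2 → Bbb2
Eb2 → Gb2
Eb3 → Gb3
D#4 → F#4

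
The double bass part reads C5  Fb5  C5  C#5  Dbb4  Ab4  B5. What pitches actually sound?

C4 Fb4 C4 C#4 Dbb3 Ab3 B4

Written C4 on the double bass sounds as C3, a perfect octave lower; apply that shift to every note.
C5 -> C4
Fb5 -> Fb4
C5 -> C4
C#5 -> C#4
Dbb4 -> Dbb3
Ab4 -> Ab3
B5 -> B4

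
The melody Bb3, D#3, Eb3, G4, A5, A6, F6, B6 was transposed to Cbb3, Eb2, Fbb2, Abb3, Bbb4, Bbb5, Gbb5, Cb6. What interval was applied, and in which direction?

down an augmented seventh

Take the first pair: Bb3 → Cbb3. B to C spans 7 letter names, so the interval is some kind of seventh.
Cbb3 to Bb3 is 12 semitones, which makes it an augmented seventh; the second version is lower, so the direction is down.
Checking another pair — B6 → Cb6 — gives the same interval.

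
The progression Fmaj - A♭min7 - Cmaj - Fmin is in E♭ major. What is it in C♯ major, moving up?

D#maj F#min7 A#maj D#min

E♭ major up to C♯ major is an augmented sixth; each chord root moves by that interval while the quality stays the same.
Fmaj: root F up an augmented sixth → D#, giving D#maj.
A♭min7: root A♭ up an augmented sixth → F#, giving F#min7.
Cmaj: root C up an augmented sixth → A#, giving A#maj.
Fmin: root F up an augmented sixth → D#, giving D#min.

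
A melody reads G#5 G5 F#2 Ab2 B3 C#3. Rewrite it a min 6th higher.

E6 Eb6 D3 Fb3 G4 A3

G#5 gives E6
G5 gives Eb6
F#2 gives D3
Ab2 gives Fb3
B3 gives G4
C#3 gives A3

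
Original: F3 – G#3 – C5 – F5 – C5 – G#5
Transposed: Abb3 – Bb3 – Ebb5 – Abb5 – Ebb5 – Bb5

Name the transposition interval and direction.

up a diminished third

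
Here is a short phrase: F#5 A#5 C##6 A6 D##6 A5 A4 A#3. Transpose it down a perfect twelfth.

B3 D#4 F##4 D5 G##4 D4 D3 D#2

F#5 down a perfect twelfth is B3.
A perfect twelfth down from A#5 gives D#4.
C##6 down a perfect twelfth is F##4.
A6 down a perfect twelfth is D5.
A perfect twelfth down from D##6 gives G##4.
A perfect twelfth down from A5 gives D4.
A4: a twelfth down reaches D, and 19 semitones makes it D3.
A#3 down a perfect twelfth is D#2.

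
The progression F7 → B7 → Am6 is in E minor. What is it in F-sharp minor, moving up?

E minor up to F-sharp minor is a major second; each chord root moves by that interval while the quality stays the same.
F7: root F up a major second → G, giving G7.
B7: root B up a major second → C#, giving C#7.
Am6: root A up a major second → B, giving Bm6.

G7 C#7 Bm6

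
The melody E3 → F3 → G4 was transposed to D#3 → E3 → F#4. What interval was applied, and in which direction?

down a minor second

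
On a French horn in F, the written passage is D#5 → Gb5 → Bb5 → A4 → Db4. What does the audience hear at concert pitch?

G#4 Cb5 Eb5 D4 Gb3

Written C4 on the French horn in F sounds as F3, a perfect fifth lower; apply that shift to every note.
D#5 to G#4
Gb5 to Cb5
Bb5 to Eb5
A4 to D4
Db4 to Gb3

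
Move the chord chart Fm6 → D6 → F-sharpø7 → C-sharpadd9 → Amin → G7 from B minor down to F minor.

B minor down to F minor is an augmented fourth; each chord root moves by that interval while the quality stays the same.
Fm6: root F down an augmented fourth → Cb, giving Cbm6.
D6: root D down an augmented fourth → Ab, giving Ab6.
F-sharpø7: root F-sharp down an augmented fourth → C, giving Cø7.
C-sharpadd9: root C-sharp down an augmented fourth → G, giving Gadd9.
Amin: root A down an augmented fourth → Eb, giving Ebmin.
G7: root G down an augmented fourth → Db, giving Db7.

Cbm6 Ab6 Cø7 Gadd9 Ebmin Db7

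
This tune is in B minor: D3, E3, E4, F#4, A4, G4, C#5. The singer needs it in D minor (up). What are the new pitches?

From B up to D is a minor third; apply that to each pitch.
D3 becomes F3
E3 becomes G3
E4 becomes G4
F#4 becomes A4
A4 becomes C5
G4 becomes Bb4
C#5 becomes E5

F3 G3 G4 A4 C5 Bb4 E5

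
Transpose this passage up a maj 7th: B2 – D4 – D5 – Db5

B2 becomes A#3
D4 becomes C#5
D5 becomes C#6
Db5 becomes C6

A#3 C#5 C#6 C6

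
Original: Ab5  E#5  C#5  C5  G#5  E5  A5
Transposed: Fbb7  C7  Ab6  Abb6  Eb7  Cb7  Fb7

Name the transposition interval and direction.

up a diminished thirteenth

From Ab5 to Fbb7 is 13 letter names — a thirteenth of some quality.
Ab5 to Fbb7 is 19 semitones, which makes it a diminished thirteenth; the second version is higher, so the direction is up.
Checking another pair — A5 → Fb7 — gives the same interval.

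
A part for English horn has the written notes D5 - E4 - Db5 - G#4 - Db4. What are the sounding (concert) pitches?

Written C4 on the English horn sounds as F3, a perfect fifth lower; apply that shift to every note.
D5 becomes G4
E4 becomes A3
Db5 becomes Gb4
G#4 becomes C#4
Db4 becomes Gb3

G4 A3 Gb4 C#4 Gb3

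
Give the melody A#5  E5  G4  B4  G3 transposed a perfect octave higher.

A#5 becomes A#6
E5 becomes E6
G4 becomes G5
B4 becomes B5
G3 becomes G4

A#6 E6 G5 B5 G4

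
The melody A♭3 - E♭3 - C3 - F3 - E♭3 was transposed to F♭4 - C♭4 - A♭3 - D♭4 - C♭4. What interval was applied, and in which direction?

up a minor sixth

Take the first pair: Ab3 → Fb4. A to F spans 6 letter names, so the interval is some kind of sixth.
Ab3 to Fb4 is 8 semitones, which makes it a minor sixth; the second version is higher, so the direction is up.
Checking another pair — Eb3 → Cb4 — gives the same interval.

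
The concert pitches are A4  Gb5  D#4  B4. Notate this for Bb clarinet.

Written C4 sounds as Bb3 on the Bb clarinet, so concert pitches are written a major second up.
A4 -> B4
Gb5 -> Ab5
D#4 -> E#4
B4 -> C#5

B4 Ab5 E#4 C#5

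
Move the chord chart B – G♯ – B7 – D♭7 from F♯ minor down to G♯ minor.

F♯ minor down to G♯ minor is a minor seventh; each chord root moves by that interval while the quality stays the same.
B: root B down a minor seventh → C#, giving C#.
G♯: root G♯ down a minor seventh → A#, giving A#.
B7: root B down a minor seventh → C#, giving C#7.
D♭7: root D♭ down a minor seventh → Eb, giving Eb7.

C# A# C#7 Eb7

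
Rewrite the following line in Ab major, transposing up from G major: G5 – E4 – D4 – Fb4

Ab5 F4 Eb4 Gbb4

From G up to Ab is a minor second; apply that to each pitch.
G5 → Ab5
E4 → F4
D4 → Eb4
Fb4 → Gbb4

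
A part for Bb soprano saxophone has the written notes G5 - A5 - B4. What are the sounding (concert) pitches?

F5 G5 A4

Written C4 on the Bb soprano saxophone sounds as Bb3, a major second lower; apply that shift to every note.
G5 becomes F5
A5 becomes G5
B4 becomes A4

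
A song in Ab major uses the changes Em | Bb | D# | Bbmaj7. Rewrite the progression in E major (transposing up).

B#m F# A## F#maj7

Ab major up to E major is an augmented fifth; each chord root moves by that interval while the quality stays the same.
Em: root E up an augmented fifth → B#, giving B#m.
Bb: root Bb up an augmented fifth → F#, giving F#.
D#: root D# up an augmented fifth → A##, giving A##.
Bbmaj7: root Bb up an augmented fifth → F#, giving F#maj7.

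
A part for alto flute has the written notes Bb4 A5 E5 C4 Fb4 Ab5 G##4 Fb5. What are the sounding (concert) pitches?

F4 E5 B4 G3 Cb4 Eb5 D##4 Cb5

The alto flute sounds a perfect fourth below written, so transpose each written note down a perfect fourth.
Bb4 becomes F4
A5 becomes E5
E5 becomes B4
C4 becomes G3
Fb4 becomes Cb4
Ab5 becomes Eb5
G##4 becomes D##4
Fb5 becomes Cb5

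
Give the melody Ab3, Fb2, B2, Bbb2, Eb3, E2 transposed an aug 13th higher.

F#5 D4 G##4 G4 C#5 C##4

Ab3: a thirteenth up reaches F, and 22 semitones makes it F#5.
Fb2 up an augmented thirteenth is D4.
An augmented thirteenth up from B2 gives G##4.
Bbb2: a thirteenth up reaches G, and 22 semitones makes it G4.
An augmented thirteenth up from Eb3 gives C#5.
E2: a thirteenth up reaches C, and 22 semitones makes it C##4.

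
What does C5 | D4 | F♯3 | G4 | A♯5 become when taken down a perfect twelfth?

F3 G2 B1 C3 D#4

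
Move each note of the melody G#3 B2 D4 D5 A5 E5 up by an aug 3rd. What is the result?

B##3 D##3 F##4 F##5 C##6 G##5

G#3: a third up reaches B, and 5 semitones makes it B##3.
B2: a third up reaches D, and 5 semitones makes it D##3.
An augmented third up from D4 gives F##4.
D5: a third up reaches F, and 5 semitones makes it F##5.
A5 up an augmented third is C##6.
E5 up an augmented third is G##5.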